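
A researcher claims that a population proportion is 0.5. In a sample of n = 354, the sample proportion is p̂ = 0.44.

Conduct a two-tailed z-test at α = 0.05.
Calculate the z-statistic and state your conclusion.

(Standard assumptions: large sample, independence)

H₀: p = 0.5, H₁: p ≠ 0.5
Standard error: SE = √(p₀(1-p₀)/n) = √(0.5×0.5/354) = 0.026575
z-statistic: z = (p̂ - p₀)/SE = (0.44 - 0.5)/0.026575 = -2.2578
Critical value: z_0.025 = ±1.960
p-value = 0.0240
Decision: reject H₀ at α = 0.05

Answer: z = -2.2578, reject H₀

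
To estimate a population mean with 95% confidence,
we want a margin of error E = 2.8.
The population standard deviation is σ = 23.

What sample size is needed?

z_0.025 = 1.960
n = (z×σ/E)² = (1.960×23/2.8)²
n = 259.2100
Round up: n = 260

Answer: n = 260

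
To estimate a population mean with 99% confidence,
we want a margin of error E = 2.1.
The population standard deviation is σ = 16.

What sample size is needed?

Answer: n = 386

Derivation:
z_0.005 = 2.576
n = (z×σ/E)² = (2.576×16/2.1)²
n = 385.2060
Round up: n = 386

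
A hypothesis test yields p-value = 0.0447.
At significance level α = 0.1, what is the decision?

Compare p-value to α:
0.0447 < 0.1
Decision: reject H₀

Answer: reject H₀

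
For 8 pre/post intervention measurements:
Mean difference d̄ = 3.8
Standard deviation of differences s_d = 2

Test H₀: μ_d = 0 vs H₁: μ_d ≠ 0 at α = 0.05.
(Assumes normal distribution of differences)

df = n - 1 = 7
SE = s_d/√n = 2/√8 = 0.7071
t = d̄/SE = 3.8/0.7071 = 5.3741
Critical value: t_{0.025,7} = ±2.365
p-value ≈ 0.0010
Decision: reject H₀

Answer: t = 5.3741, reject H₀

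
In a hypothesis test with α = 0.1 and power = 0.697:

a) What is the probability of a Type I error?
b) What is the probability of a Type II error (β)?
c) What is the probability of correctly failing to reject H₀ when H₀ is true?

Answer: a) 0.1, b) 0.303, c) 0.9

Derivation:
a) Type I error probability = α = 0.1
b) Power = P(reject H₀ | H₁ true) = 1 - β = 0.697, so Type II error probability = β = 1 - Power = 0.303
c) P(fail to reject H₀ | H₀ true) = 1 - α = 0.9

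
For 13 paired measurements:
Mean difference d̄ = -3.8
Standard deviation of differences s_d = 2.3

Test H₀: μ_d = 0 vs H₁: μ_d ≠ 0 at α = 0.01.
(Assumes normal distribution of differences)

df = n - 1 = 12
SE = s_d/√n = 2.3/√13 = 0.6379
t = d̄/SE = -3.8/0.6379 = -5.9570
Critical value: t_{0.005,12} = ±3.055
p-value ≈ 0.0001
Decision: reject H₀

Answer: t = -5.9570, reject H₀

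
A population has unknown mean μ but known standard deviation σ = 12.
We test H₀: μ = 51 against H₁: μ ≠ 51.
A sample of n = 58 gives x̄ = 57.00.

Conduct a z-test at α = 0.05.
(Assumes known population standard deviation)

Standard error: SE = σ/√n = 12/√58 = 1.5757
z-statistic: z = (x̄ - μ₀)/SE = (57.00 - 51)/1.5757 = 3.8078
Critical value: ±1.960
p-value = 0.0001
Decision: reject H₀

Answer: z = 3.8078, reject H₀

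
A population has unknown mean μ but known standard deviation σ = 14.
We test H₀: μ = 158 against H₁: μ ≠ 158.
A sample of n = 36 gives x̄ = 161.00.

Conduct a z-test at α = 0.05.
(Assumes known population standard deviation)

Answer: z = 1.2857, fail to reject H₀

Derivation:
Standard error: SE = σ/√n = 14/√36 = 2.3333
z-statistic: z = (x̄ - μ₀)/SE = (161.00 - 158)/2.3333 = 1.2857
Critical value: ±1.960
p-value = 0.1985
Decision: fail to reject H₀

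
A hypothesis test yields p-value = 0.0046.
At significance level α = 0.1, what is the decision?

Answer: reject H₀

Derivation:
Compare p-value to α:
0.0046 < 0.1
Decision: reject H₀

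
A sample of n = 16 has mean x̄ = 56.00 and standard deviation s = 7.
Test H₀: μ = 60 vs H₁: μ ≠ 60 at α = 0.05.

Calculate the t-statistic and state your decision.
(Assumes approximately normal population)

Answer: t = -2.2857, reject H₀

Derivation:
df = n - 1 = 15
SE = s/√n = 7/√16 = 1.7500
t = (x̄ - μ₀)/SE = (56.00 - 60)/1.7500 = -2.2857
Critical value: t_{0.025,15} = ±2.131
p-value ≈ 0.0372
Decision: reject H₀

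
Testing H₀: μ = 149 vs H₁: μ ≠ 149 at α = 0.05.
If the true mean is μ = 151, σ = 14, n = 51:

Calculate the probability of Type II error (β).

SE = σ/√n = 14/√51 = 1.9604
Critical values: μ₀ ± z_0.025×SE = 149 ± 1.960×1.9604
Acceptance region: (145.1576, 152.8424)
Under H₁ (μ = 151): z_high = (152.8424 - 151)/1.9604 = 0.9398, z_low = (145.1576 - 151)/1.9604 = -2.9802
β = P(not reject | H₁) = Φ(0.9398) - Φ(-2.9802) ≈ 0.8249

Answer: β ≈ 0.8249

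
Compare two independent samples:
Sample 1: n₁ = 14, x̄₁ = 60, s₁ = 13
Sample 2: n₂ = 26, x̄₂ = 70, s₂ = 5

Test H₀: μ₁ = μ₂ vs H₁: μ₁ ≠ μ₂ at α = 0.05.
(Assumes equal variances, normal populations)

Pooled variance: s²_p = [13×13² + 25×5²]/(38) = 74.2632
s_p = 8.6176
SE = s_p×√(1/n₁ + 1/n₂) = 8.6176×√(1/14 + 1/26) = 2.8567
t = (x̄₁ - x̄₂)/SE = (60 - 70)/2.8567 = -3.5005
df = 38, t-critical = ±2.024
Decision: reject H₀

Answer: t = -3.5005, reject H₀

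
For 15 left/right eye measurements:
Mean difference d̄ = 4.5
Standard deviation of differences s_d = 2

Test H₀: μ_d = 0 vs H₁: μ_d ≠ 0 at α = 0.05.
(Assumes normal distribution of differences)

df = n - 1 = 14
SE = s_d/√n = 2/√15 = 0.5164
t = d̄/SE = 4.5/0.5164 = 8.7142
Critical value: t_{0.025,14} = ±2.145
p-value < 0.0001
Decision: reject H₀

Answer: t = 8.7142, reject H₀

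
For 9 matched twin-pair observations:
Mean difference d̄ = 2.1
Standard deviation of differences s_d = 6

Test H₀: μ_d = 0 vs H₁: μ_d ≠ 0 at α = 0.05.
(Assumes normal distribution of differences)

df = n - 1 = 8
SE = s_d/√n = 6/√9 = 2.0000
t = d̄/SE = 2.1/2.0000 = 1.0500
Critical value: t_{0.025,8} = ±2.306
p-value ≈ 0.3244
Decision: fail to reject H₀

Answer: t = 1.0500, fail to reject H₀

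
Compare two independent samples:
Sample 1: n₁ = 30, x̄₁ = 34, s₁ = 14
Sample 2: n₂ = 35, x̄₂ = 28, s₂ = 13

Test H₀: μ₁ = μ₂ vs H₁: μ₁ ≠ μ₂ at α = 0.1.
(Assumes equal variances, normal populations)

Answer: t = 1.7904, reject H₀

Derivation:
Pooled variance: s²_p = [29×14² + 34×13²]/(63) = 181.4286
s_p = 13.4695
SE = s_p×√(1/n₁ + 1/n₂) = 13.4695×√(1/30 + 1/35) = 3.3513
t = (x̄₁ - x̄₂)/SE = (34 - 28)/3.3513 = 1.7904
df = 63, t-critical = ±1.669
Decision: reject H₀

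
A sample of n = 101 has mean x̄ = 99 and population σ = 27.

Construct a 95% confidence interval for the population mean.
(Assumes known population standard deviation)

Answer: (93.7343, 104.2657)

Derivation:
Confidence level: 95%, α = 0.05
z_0.025 = 1.960
SE = σ/√n = 27/√101 = 2.6866
Margin of error = 1.960 × 2.6866 = 5.2657
CI: x̄ ± margin = 99 ± 5.2657
CI: (93.7343, 104.2657)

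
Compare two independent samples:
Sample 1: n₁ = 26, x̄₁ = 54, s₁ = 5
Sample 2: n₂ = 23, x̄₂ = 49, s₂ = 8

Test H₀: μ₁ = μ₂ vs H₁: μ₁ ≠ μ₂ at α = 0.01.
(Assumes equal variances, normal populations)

Answer: t = 2.6559, fail to reject H₀

Derivation:
Pooled variance: s²_p = [25×5² + 22×8²]/(47) = 43.2553
s_p = 6.5769
SE = s_p×√(1/n₁ + 1/n₂) = 6.5769×√(1/26 + 1/23) = 1.8826
t = (x̄₁ - x̄₂)/SE = (54 - 49)/1.8826 = 2.6559
df = 47, t-critical = ±2.685
Decision: fail to reject H₀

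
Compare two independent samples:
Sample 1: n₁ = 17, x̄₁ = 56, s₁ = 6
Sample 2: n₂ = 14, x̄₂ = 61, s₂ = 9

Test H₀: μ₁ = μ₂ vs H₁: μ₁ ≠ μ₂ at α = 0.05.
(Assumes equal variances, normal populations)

Pooled variance: s²_p = [16×6² + 13×9²]/(29) = 56.1724
s_p = 7.4948
SE = s_p×√(1/n₁ + 1/n₂) = 7.4948×√(1/17 + 1/14) = 2.7049
t = (x̄₁ - x̄₂)/SE = (56 - 61)/2.7049 = -1.8485
df = 29, t-critical = ±2.045
Decision: fail to reject H₀

Answer: t = -1.8485, fail to reject H₀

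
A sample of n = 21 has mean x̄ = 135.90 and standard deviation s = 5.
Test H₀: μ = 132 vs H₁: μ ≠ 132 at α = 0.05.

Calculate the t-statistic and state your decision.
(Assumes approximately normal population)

df = n - 1 = 20
SE = s/√n = 5/√21 = 1.0911
t = (x̄ - μ₀)/SE = (135.90 - 132)/1.0911 = 3.5744
Critical value: t_{0.025,20} = ±2.086
p-value ≈ 0.0019
Decision: reject H₀

Answer: t = 3.5744, reject H₀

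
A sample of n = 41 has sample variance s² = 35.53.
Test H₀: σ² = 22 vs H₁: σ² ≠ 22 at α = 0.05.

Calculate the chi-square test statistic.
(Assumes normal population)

Answer: χ² = 64.6000, reject H₀

Derivation:
df = n - 1 = 40
χ² = (n-1)s²/σ₀² = 40×35.53/22 = 64.6000
Critical values: χ²_{0.975,40} = 24.433, χ²_{0.025,40} = 59.342
Rejection region: χ² < 24.433 or χ² > 59.342
Decision: reject H₀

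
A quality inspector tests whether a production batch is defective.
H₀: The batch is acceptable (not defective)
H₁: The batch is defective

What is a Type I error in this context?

Type I error: rejecting H₀ when it is actually true (false positive).
Type II error: failing to reject H₀ when H₁ is actually true (false negative).

Answer: Rejecting an acceptable batch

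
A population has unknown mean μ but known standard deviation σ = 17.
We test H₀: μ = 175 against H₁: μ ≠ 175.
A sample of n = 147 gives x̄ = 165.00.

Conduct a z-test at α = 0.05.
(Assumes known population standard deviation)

Answer: z = -7.1322, reject H₀

Derivation:
Standard error: SE = σ/√n = 17/√147 = 1.4021
z-statistic: z = (x̄ - μ₀)/SE = (165.00 - 175)/1.4021 = -7.1322
Critical value: ±1.960
p-value < 0.0001
Decision: reject H₀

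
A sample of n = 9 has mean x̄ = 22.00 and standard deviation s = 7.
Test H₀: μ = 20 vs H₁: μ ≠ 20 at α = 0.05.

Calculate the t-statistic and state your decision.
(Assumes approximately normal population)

df = n - 1 = 8
SE = s/√n = 7/√9 = 2.3333
t = (x̄ - μ₀)/SE = (22.00 - 20)/2.3333 = 0.8572
Critical value: t_{0.025,8} = ±2.306
p-value ≈ 0.4163
Decision: fail to reject H₀

Answer: t = 0.8572, fail to reject H₀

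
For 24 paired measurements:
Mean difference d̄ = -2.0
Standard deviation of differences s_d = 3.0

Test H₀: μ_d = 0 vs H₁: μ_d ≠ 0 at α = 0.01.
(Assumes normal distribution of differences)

Answer: t = -3.2658, reject H₀

Derivation:
df = n - 1 = 23
SE = s_d/√n = 3.0/√24 = 0.6124
t = d̄/SE = -2.0/0.6124 = -3.2658
Critical value: t_{0.005,23} = ±2.807
p-value ≈ 0.0034
Decision: reject H₀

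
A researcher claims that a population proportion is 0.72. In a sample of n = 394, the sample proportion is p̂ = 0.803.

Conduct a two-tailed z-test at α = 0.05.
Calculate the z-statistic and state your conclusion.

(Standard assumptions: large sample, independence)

Answer: z = 3.6693, reject H₀

Derivation:
H₀: p = 0.72, H₁: p ≠ 0.72
Standard error: SE = √(p₀(1-p₀)/n) = √(0.72×0.28/394) = 0.022620
z-statistic: z = (p̂ - p₀)/SE = (0.803 - 0.72)/0.022620 = 3.6693
Critical value: z_0.025 = ±1.960
p-value = 0.0002
Decision: reject H₀ at α = 0.05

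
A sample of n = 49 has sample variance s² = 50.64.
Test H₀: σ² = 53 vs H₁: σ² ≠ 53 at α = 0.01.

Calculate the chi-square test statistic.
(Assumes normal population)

df = n - 1 = 48
χ² = (n-1)s²/σ₀² = 48×50.64/53 = 45.8626
Critical values: χ²_{0.995,48} = 26.511, χ²_{0.005,48} = 76.969
Rejection region: χ² < 26.511 or χ² > 76.969
Decision: fail to reject H₀

Answer: χ² = 45.8626, fail to reject H₀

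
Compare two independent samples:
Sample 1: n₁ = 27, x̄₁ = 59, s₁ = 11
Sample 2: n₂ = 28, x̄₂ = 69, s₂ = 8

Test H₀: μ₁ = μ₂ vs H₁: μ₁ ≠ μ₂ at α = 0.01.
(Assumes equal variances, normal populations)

Answer: t = -3.8661, reject H₀

Derivation:
Pooled variance: s²_p = [26×11² + 27×8²]/(53) = 91.9623
s_p = 9.5897
SE = s_p×√(1/n₁ + 1/n₂) = 9.5897×√(1/27 + 1/28) = 2.5866
t = (x̄₁ - x̄₂)/SE = (59 - 69)/2.5866 = -3.8661
df = 53, t-critical = ±2.672
Decision: reject H₀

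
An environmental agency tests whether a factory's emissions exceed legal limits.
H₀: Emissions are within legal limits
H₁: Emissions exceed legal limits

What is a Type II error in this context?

Type I error: rejecting H₀ when it is actually true (false positive).
Type II error: failing to reject H₀ when H₁ is actually true (false negative).

Answer: Failing to cite a factory whose emissions actually exceed the limit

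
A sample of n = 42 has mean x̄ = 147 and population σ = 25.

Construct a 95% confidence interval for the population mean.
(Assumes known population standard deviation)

Confidence level: 95%, α = 0.05
z_0.025 = 1.960
SE = σ/√n = 25/√42 = 3.8576
Margin of error = 1.960 × 3.8576 = 7.5609
CI: x̄ ± margin = 147 ± 7.5609
CI: (139.4391, 154.5609)

Answer: (139.4391, 154.5609)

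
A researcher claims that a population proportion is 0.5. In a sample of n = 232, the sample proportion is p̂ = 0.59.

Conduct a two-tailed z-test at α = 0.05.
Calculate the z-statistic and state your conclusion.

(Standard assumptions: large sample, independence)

Answer: z = 2.7416, reject H₀

Derivation:
H₀: p = 0.5, H₁: p ≠ 0.5
Standard error: SE = √(p₀(1-p₀)/n) = √(0.5×0.5/232) = 0.032827
z-statistic: z = (p̂ - p₀)/SE = (0.59 - 0.5)/0.032827 = 2.7416
Critical value: z_0.025 = ±1.960
p-value = 0.0061
Decision: reject H₀ at α = 0.05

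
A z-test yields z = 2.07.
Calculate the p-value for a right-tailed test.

Answer: p-value ≈ 0.0192

Derivation:
For z = 2.07:
p = P(Z > 2.07) = 1 - Φ(2.07) = 0.0192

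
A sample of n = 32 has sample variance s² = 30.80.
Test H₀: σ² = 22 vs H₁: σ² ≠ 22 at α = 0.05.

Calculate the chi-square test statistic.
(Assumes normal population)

df = n - 1 = 31
χ² = (n-1)s²/σ₀² = 31×30.80/22 = 43.4000
Critical values: χ²_{0.975,31} = 17.539, χ²_{0.025,31} = 48.232
Rejection region: χ² < 17.539 or χ² > 48.232
Decision: fail to reject H₀

Answer: χ² = 43.4000, fail to reject H₀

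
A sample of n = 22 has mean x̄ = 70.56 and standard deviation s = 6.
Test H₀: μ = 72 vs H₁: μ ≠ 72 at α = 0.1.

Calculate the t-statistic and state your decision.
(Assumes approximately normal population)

df = n - 1 = 21
SE = s/√n = 6/√22 = 1.2792
t = (x̄ - μ₀)/SE = (70.56 - 72)/1.2792 = -1.1257
Critical value: t_{0.05,21} = ±1.721
p-value ≈ 0.2730
Decision: fail to reject H₀

Answer: t = -1.1257, fail to reject H₀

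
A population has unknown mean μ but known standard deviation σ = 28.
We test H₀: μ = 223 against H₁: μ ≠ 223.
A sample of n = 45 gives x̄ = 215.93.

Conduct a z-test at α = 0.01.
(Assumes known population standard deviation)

Answer: z = -1.6938, fail to reject H₀

Derivation:
Standard error: SE = σ/√n = 28/√45 = 4.1740
z-statistic: z = (x̄ - μ₀)/SE = (215.93 - 223)/4.1740 = -1.6938
Critical value: ±2.576
p-value = 0.0903
Decision: fail to reject H₀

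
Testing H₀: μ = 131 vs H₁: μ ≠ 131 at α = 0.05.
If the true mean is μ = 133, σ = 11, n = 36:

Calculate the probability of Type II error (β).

SE = σ/√n = 11/√36 = 1.8333
Critical values: μ₀ ± z_0.025×SE = 131 ± 1.960×1.8333
Acceptance region: (127.4067, 134.5933)
Under H₁ (μ = 133): z_high = (134.5933 - 133)/1.8333 = 0.8691, z_low = (127.4067 - 133)/1.8333 = -3.0509
β = P(not reject | H₁) = Φ(0.8691) - Φ(-3.0509) ≈ 0.8065

Answer: β ≈ 0.8065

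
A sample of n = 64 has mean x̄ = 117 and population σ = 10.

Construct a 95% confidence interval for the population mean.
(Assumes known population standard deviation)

Confidence level: 95%, α = 0.05
z_0.025 = 1.960
SE = σ/√n = 10/√64 = 1.2500
Margin of error = 1.960 × 1.2500 = 2.4500
CI: x̄ ± margin = 117 ± 2.4500
CI: (114.5500, 119.4500)

Answer: (114.5500, 119.4500)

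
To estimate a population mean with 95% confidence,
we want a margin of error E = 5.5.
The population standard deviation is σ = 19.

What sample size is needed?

Answer: n = 46

Derivation:
z_0.025 = 1.960
n = (z×σ/E)² = (1.960×19/5.5)²
n = 45.8452
Round up: n = 46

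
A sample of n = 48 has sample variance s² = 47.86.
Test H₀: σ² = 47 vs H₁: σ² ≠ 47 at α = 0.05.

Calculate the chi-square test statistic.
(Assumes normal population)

Answer: χ² = 47.8600, fail to reject H₀

Derivation:
df = n - 1 = 47
χ² = (n-1)s²/σ₀² = 47×47.86/47 = 47.8600
Critical values: χ²_{0.975,47} = 29.956, χ²_{0.025,47} = 67.821
Rejection region: χ² < 29.956 or χ² > 67.821
Decision: fail to reject H₀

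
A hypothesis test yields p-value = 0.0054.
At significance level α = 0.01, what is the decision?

Answer: reject H₀

Derivation:
Compare p-value to α:
0.0054 < 0.01
Decision: reject H₀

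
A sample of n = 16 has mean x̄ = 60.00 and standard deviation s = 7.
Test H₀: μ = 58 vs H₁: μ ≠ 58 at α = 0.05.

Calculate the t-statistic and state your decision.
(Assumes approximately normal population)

df = n - 1 = 15
SE = s/√n = 7/√16 = 1.7500
t = (x̄ - μ₀)/SE = (60.00 - 58)/1.7500 = 1.1429
Critical value: t_{0.025,15} = ±2.131
p-value ≈ 0.2710
Decision: fail to reject H₀

Answer: t = 1.1429, fail to reject H₀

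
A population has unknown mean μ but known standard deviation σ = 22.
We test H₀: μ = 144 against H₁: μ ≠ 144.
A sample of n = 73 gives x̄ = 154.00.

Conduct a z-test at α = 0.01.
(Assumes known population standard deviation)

Standard error: SE = σ/√n = 22/√73 = 2.5749
z-statistic: z = (x̄ - μ₀)/SE = (154.00 - 144)/2.5749 = 3.8836
Critical value: ±2.576
p-value = 0.0001
Decision: reject H₀

Answer: z = 3.8836, reject H₀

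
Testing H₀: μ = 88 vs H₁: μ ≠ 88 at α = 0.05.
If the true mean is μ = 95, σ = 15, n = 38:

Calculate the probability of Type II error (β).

Answer: β ≈ 0.1796

Derivation:
SE = σ/√n = 15/√38 = 2.4333
Critical values: μ₀ ± z_0.025×SE = 88 ± 1.960×2.4333
Acceptance region: (83.2307, 92.7693)
Under H₁ (μ = 95): z_high = (92.7693 - 95)/2.4333 = -0.9167, z_low = (83.2307 - 95)/2.4333 = -4.8368
β = P(not reject | H₁) = Φ(-0.9167) - Φ(-4.8368) ≈ 0.1796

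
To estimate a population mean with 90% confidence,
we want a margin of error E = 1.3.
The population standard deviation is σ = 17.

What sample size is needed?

z_0.05 = 1.645
n = (z×σ/E)² = (1.645×17/1.3)²
n = 462.7463
Round up: n = 463

Answer: n = 463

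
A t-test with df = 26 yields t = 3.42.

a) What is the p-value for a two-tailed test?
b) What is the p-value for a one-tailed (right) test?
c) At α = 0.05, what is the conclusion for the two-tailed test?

Using t-distribution with df = 26:
a) Two-tailed: p = 2×P(T > 3.42) = 0.0021
b) One-tailed: p = P(T > 3.42) = 0.0010
c) 0.0021 < 0.05, reject H₀

Answer: a) 0.0021, b) 0.0010, c) reject H₀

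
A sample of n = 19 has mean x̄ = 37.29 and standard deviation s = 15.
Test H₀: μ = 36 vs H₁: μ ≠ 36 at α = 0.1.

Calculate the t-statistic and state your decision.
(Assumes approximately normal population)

df = n - 1 = 18
SE = s/√n = 15/√19 = 3.4412
t = (x̄ - μ₀)/SE = (37.29 - 36)/3.4412 = 0.3749
Critical value: t_{0.05,18} = ±1.734
p-value ≈ 0.7121
Decision: fail to reject H₀

Answer: t = 0.3749, fail to reject H₀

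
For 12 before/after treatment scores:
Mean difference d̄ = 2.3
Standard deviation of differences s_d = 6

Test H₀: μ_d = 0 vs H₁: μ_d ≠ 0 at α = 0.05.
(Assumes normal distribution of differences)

df = n - 1 = 11
SE = s_d/√n = 6/√12 = 1.7321
t = d̄/SE = 2.3/1.7321 = 1.3279
Critical value: t_{0.025,11} = ±2.201
p-value ≈ 0.2111
Decision: fail to reject H₀

Answer: t = 1.3279, fail to reject H₀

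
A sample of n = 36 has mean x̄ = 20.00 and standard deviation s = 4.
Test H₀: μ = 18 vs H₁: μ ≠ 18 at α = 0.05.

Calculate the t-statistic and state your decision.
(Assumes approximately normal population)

Answer: t = 2.9999, reject H₀

Derivation:
df = n - 1 = 35
SE = s/√n = 4/√36 = 0.6667
t = (x̄ - μ₀)/SE = (20.00 - 18)/0.6667 = 2.9999
Critical value: t_{0.025,35} = ±2.030
p-value ≈ 0.0050
Decision: reject H₀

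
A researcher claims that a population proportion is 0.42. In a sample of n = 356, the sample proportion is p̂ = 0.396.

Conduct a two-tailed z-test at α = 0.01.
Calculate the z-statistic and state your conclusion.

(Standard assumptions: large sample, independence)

H₀: p = 0.42, H₁: p ≠ 0.42
Standard error: SE = √(p₀(1-p₀)/n) = √(0.42×0.58/356) = 0.026159
z-statistic: z = (p̂ - p₀)/SE = (0.396 - 0.42)/0.026159 = -0.9175
Critical value: z_0.005 = ±2.576
p-value = 0.3589
Decision: fail to reject H₀ at α = 0.01

Answer: z = -0.9175, fail to reject H₀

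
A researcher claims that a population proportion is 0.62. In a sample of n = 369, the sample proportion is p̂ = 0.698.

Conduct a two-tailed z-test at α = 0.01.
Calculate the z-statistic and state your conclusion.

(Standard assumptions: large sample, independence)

Answer: z = 3.0869, reject H₀

Derivation:
H₀: p = 0.62, H₁: p ≠ 0.62
Standard error: SE = √(p₀(1-p₀)/n) = √(0.62×0.38/369) = 0.025268
z-statistic: z = (p̂ - p₀)/SE = (0.698 - 0.62)/0.025268 = 3.0869
Critical value: z_0.005 = ±2.576
p-value = 0.0020
Decision: reject H₀ at α = 0.01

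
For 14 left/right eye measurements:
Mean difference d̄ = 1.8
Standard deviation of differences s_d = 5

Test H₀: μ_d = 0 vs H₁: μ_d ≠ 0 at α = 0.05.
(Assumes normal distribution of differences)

df = n - 1 = 13
SE = s_d/√n = 5/√14 = 1.3363
t = d̄/SE = 1.8/1.3363 = 1.3470
Critical value: t_{0.025,13} = ±2.160
p-value ≈ 0.2010
Decision: fail to reject H₀

Answer: t = 1.3470, fail to reject H₀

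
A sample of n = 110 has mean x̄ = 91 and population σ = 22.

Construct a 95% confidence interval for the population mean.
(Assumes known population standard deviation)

Answer: (86.8887, 95.1113)

Derivation:
Confidence level: 95%, α = 0.05
z_0.025 = 1.960
SE = σ/√n = 22/√110 = 2.0976
Margin of error = 1.960 × 2.0976 = 4.1113
CI: x̄ ± margin = 91 ± 4.1113
CI: (86.8887, 95.1113)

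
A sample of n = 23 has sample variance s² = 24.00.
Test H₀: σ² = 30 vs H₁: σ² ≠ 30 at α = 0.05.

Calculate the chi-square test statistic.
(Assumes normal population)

Answer: χ² = 17.6000, fail to reject H₀

Derivation:
df = n - 1 = 22
χ² = (n-1)s²/σ₀² = 22×24.00/30 = 17.6000
Critical values: χ²_{0.975,22} = 10.982, χ²_{0.025,22} = 36.781
Rejection region: χ² < 10.982 or χ² > 36.781
Decision: fail to reject H₀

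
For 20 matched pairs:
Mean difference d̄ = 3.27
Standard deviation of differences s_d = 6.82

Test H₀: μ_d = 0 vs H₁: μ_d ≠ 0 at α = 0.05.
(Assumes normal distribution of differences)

Answer: t = 2.1443, reject H₀

Derivation:
df = n - 1 = 19
SE = s_d/√n = 6.82/√20 = 1.5250
t = d̄/SE = 3.27/1.5250 = 2.1443
Critical value: t_{0.025,19} = ±2.093
p-value ≈ 0.0452
Decision: reject H₀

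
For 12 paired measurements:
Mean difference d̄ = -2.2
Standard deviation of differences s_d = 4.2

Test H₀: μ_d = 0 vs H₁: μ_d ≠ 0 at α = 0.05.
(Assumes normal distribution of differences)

Answer: t = -1.8146, fail to reject H₀

Derivation:
df = n - 1 = 11
SE = s_d/√n = 4.2/√12 = 1.2124
t = d̄/SE = -2.2/1.2124 = -1.8146
Critical value: t_{0.025,11} = ±2.201
p-value ≈ 0.0969
Decision: fail to reject H₀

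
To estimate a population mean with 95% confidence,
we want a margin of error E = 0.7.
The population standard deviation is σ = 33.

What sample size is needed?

Answer: n = 8538

Derivation:
z_0.025 = 1.960
n = (z×σ/E)² = (1.960×33/0.7)²
n = 8537.7600
Round up: n = 8538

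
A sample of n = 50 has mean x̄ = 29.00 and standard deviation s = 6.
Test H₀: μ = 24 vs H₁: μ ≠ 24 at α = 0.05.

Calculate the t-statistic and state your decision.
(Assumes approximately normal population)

Answer: t = 5.8928, reject H₀

Derivation:
df = n - 1 = 49
SE = s/√n = 6/√50 = 0.8485
t = (x̄ - μ₀)/SE = (29.00 - 24)/0.8485 = 5.8928
Critical value: t_{0.025,49} = ±2.010
p-value < 0.0001
Decision: reject H₀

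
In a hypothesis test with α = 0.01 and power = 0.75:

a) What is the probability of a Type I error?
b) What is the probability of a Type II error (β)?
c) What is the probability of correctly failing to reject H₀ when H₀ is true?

a) Type I error probability = α = 0.01
b) Power = P(reject H₀ | H₁ true) = 1 - β = 0.75, so Type II error probability = β = 1 - Power = 0.25
c) P(fail to reject H₀ | H₀ true) = 1 - α = 0.99

Answer: a) 0.01, b) 0.25, c) 0.99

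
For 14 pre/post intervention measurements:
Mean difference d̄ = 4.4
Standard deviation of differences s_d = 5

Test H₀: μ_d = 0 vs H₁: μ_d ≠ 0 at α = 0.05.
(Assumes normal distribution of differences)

df = n - 1 = 13
SE = s_d/√n = 5/√14 = 1.3363
t = d̄/SE = 4.4/1.3363 = 3.2927
Critical value: t_{0.025,13} = ±2.160
p-value ≈ 0.0058
Decision: reject H₀

Answer: t = 3.2927, reject H₀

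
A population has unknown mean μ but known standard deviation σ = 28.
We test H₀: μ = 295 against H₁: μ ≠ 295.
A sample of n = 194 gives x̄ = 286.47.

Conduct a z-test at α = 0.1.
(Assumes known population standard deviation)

Answer: z = -4.2431, reject H₀

Derivation:
Standard error: SE = σ/√n = 28/√194 = 2.0103
z-statistic: z = (x̄ - μ₀)/SE = (286.47 - 295)/2.0103 = -4.2431
Critical value: ±1.645
p-value < 0.0001
Decision: reject H₀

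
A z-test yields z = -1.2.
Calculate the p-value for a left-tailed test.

For z = -1.2:
p = P(Z < -1.2) = Φ(-1.2) = 0.1151

Answer: p-value ≈ 0.1151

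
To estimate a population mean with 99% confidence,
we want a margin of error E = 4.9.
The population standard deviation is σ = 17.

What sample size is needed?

Answer: n = 80

Derivation:
z_0.005 = 2.576
n = (z×σ/E)² = (2.576×17/4.9)²
n = 79.8725
Round up: n = 80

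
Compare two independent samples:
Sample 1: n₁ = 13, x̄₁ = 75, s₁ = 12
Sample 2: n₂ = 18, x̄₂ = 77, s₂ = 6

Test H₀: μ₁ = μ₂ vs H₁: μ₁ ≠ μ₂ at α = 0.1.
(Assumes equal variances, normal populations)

Answer: t = -0.6117, fail to reject H₀

Derivation:
Pooled variance: s²_p = [12×12² + 17×6²]/(29) = 80.6897
s_p = 8.9827
SE = s_p×√(1/n₁ + 1/n₂) = 8.9827×√(1/13 + 1/18) = 3.2695
t = (x̄₁ - x̄₂)/SE = (75 - 77)/3.2695 = -0.6117
df = 29, t-critical = ±1.699
Decision: fail to reject H₀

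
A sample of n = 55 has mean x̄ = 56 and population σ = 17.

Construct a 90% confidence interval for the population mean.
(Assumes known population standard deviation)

Answer: (52.2292, 59.7708)

Derivation:
Confidence level: 90%, α = 0.1
z_0.05 = 1.645
SE = σ/√n = 17/√55 = 2.2923
Margin of error = 1.645 × 2.2923 = 3.7708
CI: x̄ ± margin = 56 ± 3.7708
CI: (52.2292, 59.7708)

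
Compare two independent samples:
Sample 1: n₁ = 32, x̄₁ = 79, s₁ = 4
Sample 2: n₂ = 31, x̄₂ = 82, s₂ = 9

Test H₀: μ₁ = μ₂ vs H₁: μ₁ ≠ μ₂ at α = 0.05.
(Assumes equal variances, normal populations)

Pooled variance: s²_p = [31×4² + 30×9²]/(61) = 47.9672
s_p = 6.9258
SE = s_p×√(1/n₁ + 1/n₂) = 6.9258×√(1/32 + 1/31) = 1.7454
t = (x̄₁ - x̄₂)/SE = (79 - 82)/1.7454 = -1.7188
df = 61, t-critical = ±2.000
Decision: fail to reject H₀

Answer: t = -1.7188, fail to reject H₀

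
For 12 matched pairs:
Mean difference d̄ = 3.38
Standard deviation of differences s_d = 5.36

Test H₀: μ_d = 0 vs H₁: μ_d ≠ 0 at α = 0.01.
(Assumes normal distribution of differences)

df = n - 1 = 11
SE = s_d/√n = 5.36/√12 = 1.5473
t = d̄/SE = 3.38/1.5473 = 2.1845
Critical value: t_{0.005,11} = ±3.106
p-value ≈ 0.0515
Decision: fail to reject H₀

Answer: t = 2.1845, fail to reject H₀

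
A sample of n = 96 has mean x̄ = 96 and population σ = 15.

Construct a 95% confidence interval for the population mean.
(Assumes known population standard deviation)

Answer: (92.9994, 99.0006)

Derivation:
Confidence level: 95%, α = 0.05
z_0.025 = 1.960
SE = σ/√n = 15/√96 = 1.5309
Margin of error = 1.960 × 1.5309 = 3.0006
CI: x̄ ± margin = 96 ± 3.0006
CI: (92.9994, 99.0006)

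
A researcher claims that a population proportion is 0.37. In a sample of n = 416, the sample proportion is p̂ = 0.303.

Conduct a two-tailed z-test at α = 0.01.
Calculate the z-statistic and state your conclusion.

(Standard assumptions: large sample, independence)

Answer: z = -2.8305, reject H₀

Derivation:
H₀: p = 0.37, H₁: p ≠ 0.37
Standard error: SE = √(p₀(1-p₀)/n) = √(0.37×0.63/416) = 0.023671
z-statistic: z = (p̂ - p₀)/SE = (0.303 - 0.37)/0.023671 = -2.8305
Critical value: z_0.005 = ±2.576
p-value = 0.0046
Decision: reject H₀ at α = 0.01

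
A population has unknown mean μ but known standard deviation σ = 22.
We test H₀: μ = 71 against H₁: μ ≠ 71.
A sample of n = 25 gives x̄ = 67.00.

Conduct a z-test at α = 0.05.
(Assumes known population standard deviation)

Standard error: SE = σ/√n = 22/√25 = 4.4000
z-statistic: z = (x̄ - μ₀)/SE = (67.00 - 71)/4.4000 = -0.9091
Critical value: ±1.960
p-value = 0.3633
Decision: fail to reject H₀

Answer: z = -0.9091, fail to reject H₀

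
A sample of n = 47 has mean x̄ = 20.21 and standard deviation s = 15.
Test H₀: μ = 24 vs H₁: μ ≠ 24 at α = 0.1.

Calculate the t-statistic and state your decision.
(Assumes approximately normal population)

Answer: t = -1.7322, reject H₀

Derivation:
df = n - 1 = 46
SE = s/√n = 15/√47 = 2.1880
t = (x̄ - μ₀)/SE = (20.21 - 24)/2.1880 = -1.7322
Critical value: t_{0.05,46} = ±1.679
p-value ≈ 0.0899
Decision: reject H₀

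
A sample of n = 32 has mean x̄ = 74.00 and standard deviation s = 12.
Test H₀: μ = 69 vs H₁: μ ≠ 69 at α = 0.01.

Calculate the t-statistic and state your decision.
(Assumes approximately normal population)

Answer: t = 2.3570, fail to reject H₀

Derivation:
df = n - 1 = 31
SE = s/√n = 12/√32 = 2.1213
t = (x̄ - μ₀)/SE = (74.00 - 69)/2.1213 = 2.3570
Critical value: t_{0.005,31} = ±2.744
p-value ≈ 0.0249
Decision: fail to reject H₀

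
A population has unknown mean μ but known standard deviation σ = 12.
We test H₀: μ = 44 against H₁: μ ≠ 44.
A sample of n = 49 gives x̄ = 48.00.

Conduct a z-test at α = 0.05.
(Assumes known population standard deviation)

Answer: z = 2.3333, reject H₀

Derivation:
Standard error: SE = σ/√n = 12/√49 = 1.7143
z-statistic: z = (x̄ - μ₀)/SE = (48.00 - 44)/1.7143 = 2.3333
Critical value: ±1.960
p-value = 0.0196
Decision: reject H₀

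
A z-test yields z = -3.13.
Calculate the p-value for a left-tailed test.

For z = -3.13:
p = P(Z < -3.13) = Φ(-3.13) = 0.0009

Answer: p-value ≈ 0.0009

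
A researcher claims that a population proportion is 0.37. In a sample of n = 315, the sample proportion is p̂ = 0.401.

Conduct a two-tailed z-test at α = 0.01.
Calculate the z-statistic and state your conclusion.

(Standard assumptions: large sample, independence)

Answer: z = 1.1396, fail to reject H₀

Derivation:
H₀: p = 0.37, H₁: p ≠ 0.37
Standard error: SE = √(p₀(1-p₀)/n) = √(0.37×0.63/315) = 0.027203
z-statistic: z = (p̂ - p₀)/SE = (0.401 - 0.37)/0.027203 = 1.1396
Critical value: z_0.005 = ±2.576
p-value = 0.2545
Decision: fail to reject H₀ at α = 0.01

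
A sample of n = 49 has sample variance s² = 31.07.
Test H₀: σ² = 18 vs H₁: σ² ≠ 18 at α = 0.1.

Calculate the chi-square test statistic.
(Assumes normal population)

df = n - 1 = 48
χ² = (n-1)s²/σ₀² = 48×31.07/18 = 82.8533
Critical values: χ²_{0.95,48} = 33.098, χ²_{0.05,48} = 65.171
Rejection region: χ² < 33.098 or χ² > 65.171
Decision: reject H₀

Answer: χ² = 82.8533, reject H₀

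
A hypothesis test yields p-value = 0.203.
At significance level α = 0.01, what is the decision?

Answer: fail to reject H₀

Derivation:
Compare p-value to α:
0.203 ≥ 0.01
Decision: fail to reject H₀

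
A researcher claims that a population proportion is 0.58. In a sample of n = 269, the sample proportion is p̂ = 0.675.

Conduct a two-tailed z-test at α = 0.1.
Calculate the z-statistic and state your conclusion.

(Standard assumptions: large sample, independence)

H₀: p = 0.58, H₁: p ≠ 0.58
Standard error: SE = √(p₀(1-p₀)/n) = √(0.58×0.42/269) = 0.030093
z-statistic: z = (p̂ - p₀)/SE = (0.675 - 0.58)/0.030093 = 3.1569
Critical value: z_0.05 = ±1.645
p-value = 0.0016
Decision: reject H₀ at α = 0.1

Answer: z = 3.1569, reject H₀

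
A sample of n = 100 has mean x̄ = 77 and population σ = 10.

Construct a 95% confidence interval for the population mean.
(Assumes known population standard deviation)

Confidence level: 95%, α = 0.05
z_0.025 = 1.960
SE = σ/√n = 10/√100 = 1.0000
Margin of error = 1.960 × 1.0000 = 1.9600
CI: x̄ ± margin = 77 ± 1.9600
CI: (75.0400, 78.9600)

Answer: (75.0400, 78.9600)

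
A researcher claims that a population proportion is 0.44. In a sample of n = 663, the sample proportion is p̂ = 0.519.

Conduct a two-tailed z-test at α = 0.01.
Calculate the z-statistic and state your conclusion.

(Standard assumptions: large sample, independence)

H₀: p = 0.44, H₁: p ≠ 0.44
Standard error: SE = √(p₀(1-p₀)/n) = √(0.44×0.56/663) = 0.019278
z-statistic: z = (p̂ - p₀)/SE = (0.519 - 0.44)/0.019278 = 4.0979
Critical value: z_0.005 = ±2.576
p-value < 0.0001
Decision: reject H₀ at α = 0.01

Answer: z = 4.0979, reject H₀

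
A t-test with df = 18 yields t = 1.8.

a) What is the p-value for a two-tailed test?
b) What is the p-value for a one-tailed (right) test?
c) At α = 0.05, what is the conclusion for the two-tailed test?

Using t-distribution with df = 18:
a) Two-tailed: p = 2×P(T > 1.8) = 0.0886
b) One-tailed: p = P(T > 1.8) = 0.0443
c) 0.0886 ≥ 0.05, fail to reject H₀

Answer: a) 0.0886, b) 0.0443, c) fail to reject H₀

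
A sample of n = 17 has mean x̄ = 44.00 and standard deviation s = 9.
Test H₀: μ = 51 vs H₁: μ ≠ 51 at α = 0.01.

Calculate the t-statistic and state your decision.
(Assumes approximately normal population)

Answer: t = -3.2069, reject H₀

Derivation:
df = n - 1 = 16
SE = s/√n = 9/√17 = 2.1828
t = (x̄ - μ₀)/SE = (44.00 - 51)/2.1828 = -3.2069
Critical value: t_{0.005,16} = ±2.921
p-value ≈ 0.0055
Decision: reject H₀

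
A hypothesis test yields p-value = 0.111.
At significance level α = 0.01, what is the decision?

Answer: fail to reject H₀

Derivation:
Compare p-value to α:
0.111 ≥ 0.01
Decision: fail to reject H₀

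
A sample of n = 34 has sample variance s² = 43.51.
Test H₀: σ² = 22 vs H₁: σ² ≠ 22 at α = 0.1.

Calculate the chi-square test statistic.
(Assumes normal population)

Answer: χ² = 65.2650, reject H₀

Derivation:
df = n - 1 = 33
χ² = (n-1)s²/σ₀² = 33×43.51/22 = 65.2650
Critical values: χ²_{0.95,33} = 20.867, χ²_{0.05,33} = 47.400
Rejection region: χ² < 20.867 or χ² > 47.400
Decision: reject H₀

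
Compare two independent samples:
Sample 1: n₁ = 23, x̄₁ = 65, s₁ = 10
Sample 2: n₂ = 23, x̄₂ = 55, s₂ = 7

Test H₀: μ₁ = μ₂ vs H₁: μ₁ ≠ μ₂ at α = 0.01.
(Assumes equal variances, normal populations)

Pooled variance: s²_p = [22×10² + 22×7²]/(44) = 74.5000
s_p = 8.6313
SE = s_p×√(1/n₁ + 1/n₂) = 8.6313×√(1/23 + 1/23) = 2.5452
t = (x̄₁ - x̄₂)/SE = (65 - 55)/2.5452 = 3.9290
df = 44, t-critical = ±2.692
Decision: reject H₀

Answer: t = 3.9290, reject H₀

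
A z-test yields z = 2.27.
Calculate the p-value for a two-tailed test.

For z = 2.27:
p = 2×P(Z > |2.27|) = 2×(1 - Φ(2.27)) = 0.0232

Answer: p-value ≈ 0.0232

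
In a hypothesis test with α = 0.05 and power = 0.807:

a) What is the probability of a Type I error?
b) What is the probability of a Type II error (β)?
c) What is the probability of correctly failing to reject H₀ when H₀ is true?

Answer: a) 0.05, b) 0.193, c) 0.95

Derivation:
a) Type I error probability = α = 0.05
b) Power = P(reject H₀ | H₁ true) = 1 - β = 0.807, so Type II error probability = β = 1 - Power = 0.193
c) P(fail to reject H₀ | H₀ true) = 1 - α = 0.95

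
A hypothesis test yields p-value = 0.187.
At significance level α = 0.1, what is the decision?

Compare p-value to α:
0.187 ≥ 0.1
Decision: fail to reject H₀

Answer: fail to reject H₀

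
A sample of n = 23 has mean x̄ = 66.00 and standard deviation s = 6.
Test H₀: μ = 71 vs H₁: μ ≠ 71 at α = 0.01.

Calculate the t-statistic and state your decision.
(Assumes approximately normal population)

Answer: t = -3.9965, reject H₀

Derivation:
df = n - 1 = 22
SE = s/√n = 6/√23 = 1.2511
t = (x̄ - μ₀)/SE = (66.00 - 71)/1.2511 = -3.9965
Critical value: t_{0.005,22} = ±2.819
p-value ≈ 0.0006
Decision: reject H₀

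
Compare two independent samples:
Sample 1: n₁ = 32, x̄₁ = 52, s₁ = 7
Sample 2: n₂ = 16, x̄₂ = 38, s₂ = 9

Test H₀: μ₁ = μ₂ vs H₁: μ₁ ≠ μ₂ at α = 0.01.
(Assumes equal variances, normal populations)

Answer: t = 5.9309, reject H₀

Derivation:
Pooled variance: s²_p = [31×7² + 15×9²]/(46) = 59.4348
s_p = 7.7094
SE = s_p×√(1/n₁ + 1/n₂) = 7.7094×√(1/32 + 1/16) = 2.3605
t = (x̄₁ - x̄₂)/SE = (52 - 38)/2.3605 = 5.9309
df = 46, t-critical = ±2.687
Decision: reject H₀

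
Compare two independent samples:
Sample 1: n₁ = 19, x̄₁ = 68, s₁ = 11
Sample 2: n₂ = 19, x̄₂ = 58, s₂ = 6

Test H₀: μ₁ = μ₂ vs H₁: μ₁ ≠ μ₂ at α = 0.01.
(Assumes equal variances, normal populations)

Answer: t = 3.4787, reject H₀

Derivation:
Pooled variance: s²_p = [18×11² + 18×6²]/(36) = 78.5000
s_p = 8.8600
SE = s_p×√(1/n₁ + 1/n₂) = 8.8600×√(1/19 + 1/19) = 2.8746
t = (x̄₁ - x̄₂)/SE = (68 - 58)/2.8746 = 3.4787
df = 36, t-critical = ±2.719
Decision: reject H₀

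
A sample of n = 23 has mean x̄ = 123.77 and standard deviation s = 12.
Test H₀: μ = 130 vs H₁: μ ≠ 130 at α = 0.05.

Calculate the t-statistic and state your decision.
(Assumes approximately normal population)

df = n - 1 = 22
SE = s/√n = 12/√23 = 2.5022
t = (x̄ - μ₀)/SE = (123.77 - 130)/2.5022 = -2.4898
Critical value: t_{0.025,22} = ±2.074
p-value ≈ 0.0208
Decision: reject H₀

Answer: t = -2.4898, reject H₀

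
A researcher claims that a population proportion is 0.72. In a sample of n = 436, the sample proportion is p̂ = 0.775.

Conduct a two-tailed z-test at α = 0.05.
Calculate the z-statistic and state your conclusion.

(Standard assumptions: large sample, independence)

Answer: z = 2.5578, reject H₀

Derivation:
H₀: p = 0.72, H₁: p ≠ 0.72
Standard error: SE = √(p₀(1-p₀)/n) = √(0.72×0.28/436) = 0.021503
z-statistic: z = (p̂ - p₀)/SE = (0.775 - 0.72)/0.021503 = 2.5578
Critical value: z_0.025 = ±1.960
p-value = 0.0105
Decision: reject H₀ at α = 0.05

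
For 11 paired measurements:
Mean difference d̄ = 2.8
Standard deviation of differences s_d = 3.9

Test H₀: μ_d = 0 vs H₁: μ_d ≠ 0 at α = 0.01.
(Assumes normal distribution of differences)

df = n - 1 = 10
SE = s_d/√n = 3.9/√11 = 1.1759
t = d̄/SE = 2.8/1.1759 = 2.3812
Critical value: t_{0.005,10} = ±3.169
p-value ≈ 0.0385
Decision: fail to reject H₀

Answer: t = 2.3812, fail to reject H₀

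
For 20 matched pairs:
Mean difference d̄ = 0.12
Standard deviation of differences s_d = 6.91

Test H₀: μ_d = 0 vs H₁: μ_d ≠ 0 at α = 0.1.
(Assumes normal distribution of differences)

df = n - 1 = 19
SE = s_d/√n = 6.91/√20 = 1.5451
t = d̄/SE = 0.12/1.5451 = 0.0777
Critical value: t_{0.05,19} = ±1.729
p-value ≈ 0.9389
Decision: fail to reject H₀

Answer: t = 0.0777, fail to reject H₀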